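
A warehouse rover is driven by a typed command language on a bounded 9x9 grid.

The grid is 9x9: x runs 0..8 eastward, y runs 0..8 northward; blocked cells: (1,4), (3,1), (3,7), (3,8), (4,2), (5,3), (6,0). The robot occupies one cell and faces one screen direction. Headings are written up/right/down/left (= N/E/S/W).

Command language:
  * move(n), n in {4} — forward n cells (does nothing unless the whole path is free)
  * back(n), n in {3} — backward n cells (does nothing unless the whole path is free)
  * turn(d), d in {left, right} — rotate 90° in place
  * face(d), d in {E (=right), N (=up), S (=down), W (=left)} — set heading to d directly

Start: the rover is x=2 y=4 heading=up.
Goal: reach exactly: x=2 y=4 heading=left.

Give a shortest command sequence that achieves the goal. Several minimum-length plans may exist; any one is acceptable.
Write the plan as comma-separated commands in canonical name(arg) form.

initial: x=2 y=4 heading=up
t=1 turn(left) ⇒ x=2 y=4 heading=left
shorter routes all fall short; 1 is best.

turn(left)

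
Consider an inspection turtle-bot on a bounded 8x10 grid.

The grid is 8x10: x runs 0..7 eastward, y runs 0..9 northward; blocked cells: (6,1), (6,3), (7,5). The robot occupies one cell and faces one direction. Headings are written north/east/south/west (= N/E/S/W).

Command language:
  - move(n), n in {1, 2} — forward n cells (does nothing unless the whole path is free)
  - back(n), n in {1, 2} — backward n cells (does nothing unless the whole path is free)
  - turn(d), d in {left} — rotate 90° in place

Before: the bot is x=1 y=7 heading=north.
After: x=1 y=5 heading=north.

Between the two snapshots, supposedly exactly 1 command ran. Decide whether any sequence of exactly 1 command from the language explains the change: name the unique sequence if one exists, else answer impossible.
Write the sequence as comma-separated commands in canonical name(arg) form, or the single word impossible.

back(2)

key: still facing N — the one step turns nothing
initial: x=1 y=7 heading=north
[1] after back(2): x=1 y=5 heading=north
no other 1-command option fits: unique.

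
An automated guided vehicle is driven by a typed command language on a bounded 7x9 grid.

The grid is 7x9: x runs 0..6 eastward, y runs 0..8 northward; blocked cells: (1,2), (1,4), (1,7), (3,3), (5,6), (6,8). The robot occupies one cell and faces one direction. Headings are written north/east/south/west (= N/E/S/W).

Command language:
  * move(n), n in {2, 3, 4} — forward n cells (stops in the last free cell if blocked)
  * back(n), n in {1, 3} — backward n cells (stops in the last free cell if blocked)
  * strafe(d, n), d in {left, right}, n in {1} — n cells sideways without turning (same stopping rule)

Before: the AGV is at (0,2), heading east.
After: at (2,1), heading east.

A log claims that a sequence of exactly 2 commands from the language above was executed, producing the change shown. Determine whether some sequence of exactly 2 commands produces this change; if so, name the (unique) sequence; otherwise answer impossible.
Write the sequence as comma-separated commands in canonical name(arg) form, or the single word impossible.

key: still facing E at the end — nothing in the sequence rotates
from: at (0,2), heading east
[1] after strafe(right, 1): at (0,1), heading east
[2] after move(2): at (2,1), heading east
no other 2-command option fits: unique.

strafe(right, 1), move(2)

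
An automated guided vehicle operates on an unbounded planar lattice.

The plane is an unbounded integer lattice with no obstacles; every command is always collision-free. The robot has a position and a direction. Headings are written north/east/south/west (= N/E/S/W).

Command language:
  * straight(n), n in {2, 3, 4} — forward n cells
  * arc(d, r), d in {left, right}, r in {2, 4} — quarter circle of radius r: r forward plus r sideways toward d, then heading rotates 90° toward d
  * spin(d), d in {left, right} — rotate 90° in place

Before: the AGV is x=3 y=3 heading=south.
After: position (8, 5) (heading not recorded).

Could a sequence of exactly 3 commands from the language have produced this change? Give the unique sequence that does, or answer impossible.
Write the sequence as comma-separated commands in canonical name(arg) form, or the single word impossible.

key: order matters: swapping spin(left) and arc(left, 2) lands elsewhere
start: x=3 y=3 heading=south
1. spin(left) → x=3 y=3 heading=east
2. straight(3) → x=6 y=3 heading=east
3. arc(left, 2) → x=8 y=5 heading=north
no rival 3-sequence matches.

spin(left), straight(3), arc(left, 2)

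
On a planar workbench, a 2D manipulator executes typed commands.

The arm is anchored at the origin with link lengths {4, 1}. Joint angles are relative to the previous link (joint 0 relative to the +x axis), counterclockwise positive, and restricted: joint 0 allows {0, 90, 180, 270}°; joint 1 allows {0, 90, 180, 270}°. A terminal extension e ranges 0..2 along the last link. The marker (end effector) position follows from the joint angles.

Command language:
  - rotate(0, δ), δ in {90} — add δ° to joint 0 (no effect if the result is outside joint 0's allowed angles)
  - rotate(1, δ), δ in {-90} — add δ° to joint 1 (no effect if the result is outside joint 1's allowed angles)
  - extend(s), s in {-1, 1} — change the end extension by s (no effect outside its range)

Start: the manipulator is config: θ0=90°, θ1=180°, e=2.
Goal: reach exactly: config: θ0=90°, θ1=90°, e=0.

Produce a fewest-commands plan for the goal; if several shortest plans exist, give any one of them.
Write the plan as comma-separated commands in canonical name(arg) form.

start: config: θ0=90°, θ1=180°, e=2
step 1 (rotate(1, -90)): config: θ0=90°, θ1=90°, e=2
step 2 (extend(-1)): config: θ0=90°, θ1=90°, e=1
step 3 (extend(-1)): config: θ0=90°, θ1=90°, e=0
minimal: 3 command(s), checked below 3.

rotate(1, -90), extend(-1), extend(-1)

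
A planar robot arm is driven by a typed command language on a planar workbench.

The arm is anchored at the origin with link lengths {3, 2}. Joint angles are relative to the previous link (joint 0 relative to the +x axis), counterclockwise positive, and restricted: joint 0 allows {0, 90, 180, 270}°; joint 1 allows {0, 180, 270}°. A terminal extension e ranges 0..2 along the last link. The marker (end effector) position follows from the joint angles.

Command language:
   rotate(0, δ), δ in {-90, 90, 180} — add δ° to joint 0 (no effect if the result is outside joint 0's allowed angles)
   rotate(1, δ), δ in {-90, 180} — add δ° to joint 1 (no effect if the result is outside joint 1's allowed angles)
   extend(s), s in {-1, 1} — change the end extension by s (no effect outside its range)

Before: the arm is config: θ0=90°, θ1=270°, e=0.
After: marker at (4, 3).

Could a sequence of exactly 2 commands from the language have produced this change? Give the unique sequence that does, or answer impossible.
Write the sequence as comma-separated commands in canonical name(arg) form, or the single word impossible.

extend(1), extend(1)

begin: config: θ0=90°, θ1=270°, e=0
1. extend(1) → config: θ0=90°, θ1=270°, e=1
2. extend(1) → config: θ0=90°, θ1=270°, e=2
no other 2-command option fits: unique.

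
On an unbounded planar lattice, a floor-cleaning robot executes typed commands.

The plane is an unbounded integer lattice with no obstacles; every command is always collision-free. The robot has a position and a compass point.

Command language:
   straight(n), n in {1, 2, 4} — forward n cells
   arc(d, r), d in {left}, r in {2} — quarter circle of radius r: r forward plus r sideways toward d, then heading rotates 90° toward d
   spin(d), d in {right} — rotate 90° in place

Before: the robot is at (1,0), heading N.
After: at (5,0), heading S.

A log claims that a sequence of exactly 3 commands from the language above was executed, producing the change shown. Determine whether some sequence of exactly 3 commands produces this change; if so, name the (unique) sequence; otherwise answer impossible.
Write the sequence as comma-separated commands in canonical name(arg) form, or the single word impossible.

spin(right), straight(4), spin(right)

key: position moved to (5,0) AND the heading swung to S — translation plus rotation needed
begin: at (1,0), heading N
step 1 (spin(right)): at (1,0), heading E
step 2 (straight(4)): at (5,0), heading E
step 3 (spin(right)): at (5,0), heading S
uniquely the one of 125 3-step routes that fits.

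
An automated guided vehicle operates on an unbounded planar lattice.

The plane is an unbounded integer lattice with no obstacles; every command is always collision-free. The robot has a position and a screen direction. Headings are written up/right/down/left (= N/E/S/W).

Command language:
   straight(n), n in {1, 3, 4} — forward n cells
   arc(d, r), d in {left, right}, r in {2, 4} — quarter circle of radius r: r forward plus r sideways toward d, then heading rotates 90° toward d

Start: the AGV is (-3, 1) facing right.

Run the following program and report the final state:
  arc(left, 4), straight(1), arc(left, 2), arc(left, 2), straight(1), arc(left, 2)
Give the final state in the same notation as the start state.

(-1, 3) facing right

t0: (-3, 1) facing right
step 1 (arc(left, 4)): (1, 5) facing up
step 2 (straight(1)): (1, 6) facing up
step 3 (arc(left, 2)): (-1, 8) facing left
step 4 (arc(left, 2)): (-3, 6) facing down
step 5 (straight(1)): (-3, 5) facing down
step 6 (arc(left, 2)): (-1, 3) facing right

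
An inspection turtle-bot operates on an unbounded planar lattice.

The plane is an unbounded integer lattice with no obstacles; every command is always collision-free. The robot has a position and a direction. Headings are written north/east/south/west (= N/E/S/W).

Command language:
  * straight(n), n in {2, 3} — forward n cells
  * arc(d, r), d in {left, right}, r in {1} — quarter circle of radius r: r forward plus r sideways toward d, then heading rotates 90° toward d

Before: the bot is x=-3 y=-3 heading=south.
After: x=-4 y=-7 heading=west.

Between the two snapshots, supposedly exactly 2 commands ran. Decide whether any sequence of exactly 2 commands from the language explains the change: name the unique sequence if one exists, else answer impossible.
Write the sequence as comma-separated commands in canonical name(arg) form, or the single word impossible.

key: position moved to (-4,-7) AND the heading swung to W — translation plus rotation needed
start: x=-3 y=-3 heading=south
t=1 straight(3) ⇒ x=-3 y=-6 heading=south
t=2 arc(right, 1) ⇒ x=-4 y=-7 heading=west
all 16 alternatives checked — unique.

straight(3), arc(right, 1)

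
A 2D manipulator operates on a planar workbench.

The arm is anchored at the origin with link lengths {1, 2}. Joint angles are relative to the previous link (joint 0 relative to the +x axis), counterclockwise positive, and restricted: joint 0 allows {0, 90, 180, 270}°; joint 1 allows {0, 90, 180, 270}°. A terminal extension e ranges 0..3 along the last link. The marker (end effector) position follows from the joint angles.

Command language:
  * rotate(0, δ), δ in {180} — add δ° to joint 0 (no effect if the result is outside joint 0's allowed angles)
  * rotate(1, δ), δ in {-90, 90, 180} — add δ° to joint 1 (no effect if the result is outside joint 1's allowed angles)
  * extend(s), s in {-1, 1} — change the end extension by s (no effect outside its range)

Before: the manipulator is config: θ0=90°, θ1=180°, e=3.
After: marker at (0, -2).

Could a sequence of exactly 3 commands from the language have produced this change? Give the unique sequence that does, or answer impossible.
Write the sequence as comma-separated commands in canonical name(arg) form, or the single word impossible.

key: running extend(-1) before extend(1) would end elsewhere — order is forced
start: config: θ0=90°, θ1=180°, e=3
[1] after extend(1): config: θ0=90°, θ1=180°, e=3
[2] after extend(-1): config: θ0=90°, θ1=180°, e=2
[3] after extend(-1): config: θ0=90°, θ1=180°, e=1
no rival 3-sequence matches.

extend(1), extend(-1), extend(-1)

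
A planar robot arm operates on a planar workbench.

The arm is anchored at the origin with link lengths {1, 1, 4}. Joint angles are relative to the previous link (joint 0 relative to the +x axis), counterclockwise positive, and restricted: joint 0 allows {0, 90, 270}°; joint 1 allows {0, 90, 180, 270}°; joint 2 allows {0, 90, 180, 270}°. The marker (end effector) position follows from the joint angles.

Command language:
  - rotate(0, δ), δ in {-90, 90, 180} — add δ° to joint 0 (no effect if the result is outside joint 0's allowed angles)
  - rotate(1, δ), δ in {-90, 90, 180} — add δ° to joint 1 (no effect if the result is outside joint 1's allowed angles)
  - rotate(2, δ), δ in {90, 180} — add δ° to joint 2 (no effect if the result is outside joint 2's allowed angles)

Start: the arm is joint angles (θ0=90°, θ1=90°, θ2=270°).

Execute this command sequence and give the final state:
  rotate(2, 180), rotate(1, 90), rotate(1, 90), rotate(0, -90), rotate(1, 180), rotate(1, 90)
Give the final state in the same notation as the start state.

t0: joint angles (θ0=90°, θ1=90°, θ2=270°)
[1] after rotate(2, 180): joint angles (θ0=90°, θ1=90°, θ2=90°)
[2] after rotate(1, 90): joint angles (θ0=90°, θ1=180°, θ2=90°)
[3] after rotate(1, 90): joint angles (θ0=90°, θ1=270°, θ2=90°)
[4] after rotate(0, -90): joint angles (θ0=0°, θ1=270°, θ2=90°)
[5] after rotate(1, 180): joint angles (θ0=0°, θ1=90°, θ2=90°)
[6] after rotate(1, 90): joint angles (θ0=0°, θ1=180°, θ2=90°)

joint angles (θ0=0°, θ1=180°, θ2=90°)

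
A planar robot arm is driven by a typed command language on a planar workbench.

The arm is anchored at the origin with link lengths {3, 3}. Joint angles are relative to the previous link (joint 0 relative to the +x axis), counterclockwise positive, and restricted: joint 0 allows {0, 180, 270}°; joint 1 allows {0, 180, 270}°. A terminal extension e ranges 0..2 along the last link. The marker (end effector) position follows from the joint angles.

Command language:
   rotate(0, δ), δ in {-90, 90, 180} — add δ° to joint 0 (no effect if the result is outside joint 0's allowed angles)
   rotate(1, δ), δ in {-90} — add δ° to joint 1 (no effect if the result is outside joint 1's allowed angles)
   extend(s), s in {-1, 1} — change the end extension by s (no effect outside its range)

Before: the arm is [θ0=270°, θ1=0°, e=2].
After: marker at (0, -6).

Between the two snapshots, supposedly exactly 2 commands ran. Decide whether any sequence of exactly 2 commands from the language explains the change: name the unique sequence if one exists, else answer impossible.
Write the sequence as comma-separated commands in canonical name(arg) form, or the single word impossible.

start: [θ0=270°, θ1=0°, e=2]
step 1 (extend(-1)): [θ0=270°, θ1=0°, e=1]
step 2 (extend(-1)): [θ0=270°, θ1=0°, e=0]
uniquely the one of 36 2-step routes that fits.

extend(-1), extend(-1)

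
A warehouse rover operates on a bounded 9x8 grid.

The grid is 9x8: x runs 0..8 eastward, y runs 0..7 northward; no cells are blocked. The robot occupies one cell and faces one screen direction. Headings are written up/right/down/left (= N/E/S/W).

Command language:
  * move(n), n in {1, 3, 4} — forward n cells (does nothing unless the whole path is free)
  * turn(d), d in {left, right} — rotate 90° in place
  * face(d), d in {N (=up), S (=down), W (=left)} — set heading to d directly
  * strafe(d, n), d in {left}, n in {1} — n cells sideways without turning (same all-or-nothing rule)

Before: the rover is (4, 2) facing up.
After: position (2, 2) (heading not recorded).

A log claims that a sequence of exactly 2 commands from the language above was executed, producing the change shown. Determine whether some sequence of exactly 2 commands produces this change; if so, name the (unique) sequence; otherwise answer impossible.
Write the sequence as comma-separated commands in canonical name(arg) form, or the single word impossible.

strafe(left, 1), strafe(left, 1)

initial: (4, 2) facing up
1. strafe(left, 1) → (3, 2) facing up
2. strafe(left, 1) → (2, 2) facing up
no other 2-command option fits: unique.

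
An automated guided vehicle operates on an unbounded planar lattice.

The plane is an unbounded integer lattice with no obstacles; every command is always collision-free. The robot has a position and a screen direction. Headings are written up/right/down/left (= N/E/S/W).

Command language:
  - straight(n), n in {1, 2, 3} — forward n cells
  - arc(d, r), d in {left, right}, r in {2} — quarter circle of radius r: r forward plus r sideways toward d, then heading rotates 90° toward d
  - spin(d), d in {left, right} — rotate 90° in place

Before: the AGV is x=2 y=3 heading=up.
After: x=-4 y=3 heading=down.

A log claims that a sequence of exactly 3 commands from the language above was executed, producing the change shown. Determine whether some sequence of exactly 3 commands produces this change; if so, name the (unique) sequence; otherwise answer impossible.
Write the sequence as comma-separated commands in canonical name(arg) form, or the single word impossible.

arc(left, 2), straight(2), arc(left, 2)

key: position moved to (-4,3) AND the heading swung to S — translation plus rotation needed
initial: x=2 y=3 heading=up
step 1 (arc(left, 2)): x=0 y=5 heading=left
step 2 (straight(2)): x=-2 y=5 heading=left
step 3 (arc(left, 2)): x=-4 y=3 heading=down
all 343 alternatives checked — unique.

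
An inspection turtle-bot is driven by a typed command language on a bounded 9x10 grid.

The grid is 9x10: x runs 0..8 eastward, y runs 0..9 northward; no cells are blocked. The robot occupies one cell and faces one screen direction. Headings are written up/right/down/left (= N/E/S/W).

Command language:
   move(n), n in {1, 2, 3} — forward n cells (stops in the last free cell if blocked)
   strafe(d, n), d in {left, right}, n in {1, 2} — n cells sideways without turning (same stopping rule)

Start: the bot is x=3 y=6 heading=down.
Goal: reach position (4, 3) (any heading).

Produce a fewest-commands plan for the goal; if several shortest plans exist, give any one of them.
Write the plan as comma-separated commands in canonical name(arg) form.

begin: x=3 y=6 heading=down
step 1 (strafe(left, 1)): x=4 y=6 heading=down
step 2 (move(3)): x=4 y=3 heading=down
nothing shorter than 2 reaches the goal.

strafe(left, 1), move(3)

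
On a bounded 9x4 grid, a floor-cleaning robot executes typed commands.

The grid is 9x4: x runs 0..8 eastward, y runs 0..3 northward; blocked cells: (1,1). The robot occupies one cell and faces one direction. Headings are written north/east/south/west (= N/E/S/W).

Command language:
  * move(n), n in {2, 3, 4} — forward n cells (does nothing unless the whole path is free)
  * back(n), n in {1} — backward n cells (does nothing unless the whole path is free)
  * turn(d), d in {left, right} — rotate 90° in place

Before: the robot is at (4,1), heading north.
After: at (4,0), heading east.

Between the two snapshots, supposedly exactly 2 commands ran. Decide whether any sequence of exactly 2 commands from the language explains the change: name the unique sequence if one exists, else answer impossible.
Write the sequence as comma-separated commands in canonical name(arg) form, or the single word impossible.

back(1), turn(right)

key: running turn(right) before back(1) would end elsewhere — order is forced
from: at (4,1), heading north
[1] after back(1): at (4,0), heading north
[2] after turn(right): at (4,0), heading east
uniquely the one of 36 2-step routes that fits.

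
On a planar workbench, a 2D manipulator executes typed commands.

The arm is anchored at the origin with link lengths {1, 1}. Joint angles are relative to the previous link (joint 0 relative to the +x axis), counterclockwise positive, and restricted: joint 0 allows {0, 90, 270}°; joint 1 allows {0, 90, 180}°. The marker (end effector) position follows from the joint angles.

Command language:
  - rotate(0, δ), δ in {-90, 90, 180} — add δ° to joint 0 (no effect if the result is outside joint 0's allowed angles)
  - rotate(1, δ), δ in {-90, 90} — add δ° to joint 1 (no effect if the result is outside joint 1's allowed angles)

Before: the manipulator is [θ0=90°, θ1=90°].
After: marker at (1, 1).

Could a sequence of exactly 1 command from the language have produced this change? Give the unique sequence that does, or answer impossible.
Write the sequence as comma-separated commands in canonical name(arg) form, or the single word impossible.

initial: [θ0=90°, θ1=90°]
1. rotate(0, -90) → [θ0=0°, θ1=90°]
uniquely the one of 5 1-step routes that fits.

rotate(0, -90)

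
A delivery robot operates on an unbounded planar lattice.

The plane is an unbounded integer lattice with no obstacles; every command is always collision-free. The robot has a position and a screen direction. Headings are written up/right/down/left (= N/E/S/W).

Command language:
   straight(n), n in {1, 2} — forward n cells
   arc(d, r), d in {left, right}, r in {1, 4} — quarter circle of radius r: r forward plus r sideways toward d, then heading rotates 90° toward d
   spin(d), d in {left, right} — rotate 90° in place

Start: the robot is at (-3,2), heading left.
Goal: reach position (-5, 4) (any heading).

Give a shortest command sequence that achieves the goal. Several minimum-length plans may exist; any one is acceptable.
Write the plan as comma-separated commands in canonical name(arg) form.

begin: at (-3,2), heading left
step 1 (arc(right, 1)): at (-4,3), heading up
step 2 (arc(left, 1)): at (-5,4), heading left
nothing shorter than 2 reaches the goal.

arc(right, 1), arc(left, 1)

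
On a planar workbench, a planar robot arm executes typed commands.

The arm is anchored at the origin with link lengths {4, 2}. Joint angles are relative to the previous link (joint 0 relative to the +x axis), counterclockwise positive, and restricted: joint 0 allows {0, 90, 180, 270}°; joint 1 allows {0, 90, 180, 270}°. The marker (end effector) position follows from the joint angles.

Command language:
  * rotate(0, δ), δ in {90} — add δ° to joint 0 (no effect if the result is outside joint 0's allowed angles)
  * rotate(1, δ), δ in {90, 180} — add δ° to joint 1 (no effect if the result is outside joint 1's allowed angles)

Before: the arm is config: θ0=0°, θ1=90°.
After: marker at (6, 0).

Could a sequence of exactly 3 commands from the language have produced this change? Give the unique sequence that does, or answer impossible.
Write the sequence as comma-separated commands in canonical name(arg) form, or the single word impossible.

initial: config: θ0=0°, θ1=90°
step 1 (rotate(1, 90)): config: θ0=0°, θ1=180°
step 2 (rotate(1, 90)): config: θ0=0°, θ1=270°
step 3 (rotate(1, 90)): config: θ0=0°, θ1=0°
no rival 3-sequence matches.

rotate(1, 90), rotate(1, 90), rotate(1, 90)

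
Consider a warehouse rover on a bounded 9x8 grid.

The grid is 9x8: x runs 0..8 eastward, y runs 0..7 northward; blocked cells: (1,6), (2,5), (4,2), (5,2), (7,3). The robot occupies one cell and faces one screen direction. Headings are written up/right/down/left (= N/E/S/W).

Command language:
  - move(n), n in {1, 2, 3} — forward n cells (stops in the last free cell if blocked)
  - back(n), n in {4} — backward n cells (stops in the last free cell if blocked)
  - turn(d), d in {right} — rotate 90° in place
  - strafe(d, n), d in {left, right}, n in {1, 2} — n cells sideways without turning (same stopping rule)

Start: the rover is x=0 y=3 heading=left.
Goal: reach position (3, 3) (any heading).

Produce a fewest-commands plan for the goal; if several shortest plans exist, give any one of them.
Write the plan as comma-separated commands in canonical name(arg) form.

back(4), move(1)

begin: x=0 y=3 heading=left
[1] after back(4): x=4 y=3 heading=left
[2] after move(1): x=3 y=3 heading=left
no 1-step plan works, so 2 is optimal.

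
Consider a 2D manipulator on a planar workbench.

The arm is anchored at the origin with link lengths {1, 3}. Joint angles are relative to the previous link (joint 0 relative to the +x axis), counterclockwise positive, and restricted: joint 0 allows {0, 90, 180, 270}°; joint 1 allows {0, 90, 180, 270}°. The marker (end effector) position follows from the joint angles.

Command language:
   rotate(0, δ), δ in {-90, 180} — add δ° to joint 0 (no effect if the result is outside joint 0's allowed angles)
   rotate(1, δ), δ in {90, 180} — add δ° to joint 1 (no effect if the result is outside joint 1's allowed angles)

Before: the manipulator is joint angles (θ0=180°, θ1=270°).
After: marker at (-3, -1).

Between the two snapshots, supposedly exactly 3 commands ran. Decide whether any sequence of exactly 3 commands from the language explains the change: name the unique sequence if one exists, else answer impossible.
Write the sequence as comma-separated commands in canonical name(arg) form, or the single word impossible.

rotate(0, -90), rotate(0, -90), rotate(0, -90)

from: joint angles (θ0=180°, θ1=270°)
step 1 (rotate(0, -90)): joint angles (θ0=90°, θ1=270°)
step 2 (rotate(0, -90)): joint angles (θ0=0°, θ1=270°)
step 3 (rotate(0, -90)): joint angles (θ0=270°, θ1=270°)
uniquely the one of 64 3-step routes that fits.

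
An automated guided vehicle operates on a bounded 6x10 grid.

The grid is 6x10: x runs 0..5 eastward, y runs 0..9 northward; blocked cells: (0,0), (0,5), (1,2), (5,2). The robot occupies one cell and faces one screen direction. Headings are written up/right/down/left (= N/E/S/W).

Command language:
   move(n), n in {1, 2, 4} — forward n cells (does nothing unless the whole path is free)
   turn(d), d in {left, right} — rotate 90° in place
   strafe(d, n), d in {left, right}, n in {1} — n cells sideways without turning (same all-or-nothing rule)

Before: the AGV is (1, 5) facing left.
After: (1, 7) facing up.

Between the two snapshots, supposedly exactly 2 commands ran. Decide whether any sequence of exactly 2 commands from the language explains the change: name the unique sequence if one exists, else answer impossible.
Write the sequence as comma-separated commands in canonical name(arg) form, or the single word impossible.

key: cell and facing (now N) both changed — the 2 commands mix motion and turning
from: (1, 5) facing left
step 1 (turn(right)): (1, 5) facing up
step 2 (move(2)): (1, 7) facing up
uniquely the one of 49 2-step routes that fits.

turn(right), move(2)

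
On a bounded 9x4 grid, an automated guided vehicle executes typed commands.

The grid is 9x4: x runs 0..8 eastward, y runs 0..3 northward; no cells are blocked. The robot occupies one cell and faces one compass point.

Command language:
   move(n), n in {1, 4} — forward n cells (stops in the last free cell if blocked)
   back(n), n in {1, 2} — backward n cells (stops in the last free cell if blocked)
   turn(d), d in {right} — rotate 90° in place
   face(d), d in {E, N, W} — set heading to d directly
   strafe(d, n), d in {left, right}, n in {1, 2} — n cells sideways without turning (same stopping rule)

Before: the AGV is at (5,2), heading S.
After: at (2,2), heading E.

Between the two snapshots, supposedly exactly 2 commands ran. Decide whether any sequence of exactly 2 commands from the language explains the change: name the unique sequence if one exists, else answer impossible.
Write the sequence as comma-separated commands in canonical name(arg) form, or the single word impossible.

impossible

checked all 2-command options: none fits.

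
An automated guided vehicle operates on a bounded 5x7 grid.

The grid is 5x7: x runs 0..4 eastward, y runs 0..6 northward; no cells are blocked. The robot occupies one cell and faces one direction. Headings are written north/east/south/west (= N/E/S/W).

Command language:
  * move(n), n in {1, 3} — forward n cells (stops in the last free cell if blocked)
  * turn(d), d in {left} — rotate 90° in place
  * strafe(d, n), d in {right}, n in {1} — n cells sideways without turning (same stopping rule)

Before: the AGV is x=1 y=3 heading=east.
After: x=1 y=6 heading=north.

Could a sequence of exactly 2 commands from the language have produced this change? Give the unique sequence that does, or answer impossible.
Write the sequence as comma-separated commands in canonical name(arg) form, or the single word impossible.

turn(left), move(3)

key: cell and facing (now N) both changed — the 2 commands mix motion and turning
t0: x=1 y=3 heading=east
[1] after turn(left): x=1 y=3 heading=north
[2] after move(3): x=1 y=6 heading=north
no rival 2-sequence matches.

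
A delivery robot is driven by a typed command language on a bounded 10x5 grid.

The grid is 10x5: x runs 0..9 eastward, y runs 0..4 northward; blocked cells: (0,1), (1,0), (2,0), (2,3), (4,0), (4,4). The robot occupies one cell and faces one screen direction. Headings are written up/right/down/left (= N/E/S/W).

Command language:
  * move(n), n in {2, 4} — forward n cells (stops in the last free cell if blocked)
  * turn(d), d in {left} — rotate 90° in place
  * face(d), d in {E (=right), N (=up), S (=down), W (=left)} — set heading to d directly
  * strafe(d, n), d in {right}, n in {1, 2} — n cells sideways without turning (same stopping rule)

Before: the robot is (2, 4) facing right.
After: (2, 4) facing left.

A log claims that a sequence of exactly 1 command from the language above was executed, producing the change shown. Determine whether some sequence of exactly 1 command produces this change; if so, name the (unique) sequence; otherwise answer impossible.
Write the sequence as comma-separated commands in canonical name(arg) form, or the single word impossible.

key: parked at (2,4) the whole time — nothing moves the robot
initial: (2, 4) facing right
step 1 (face(W)): (2, 4) facing left
no other 1-command option fits: unique.

face(W)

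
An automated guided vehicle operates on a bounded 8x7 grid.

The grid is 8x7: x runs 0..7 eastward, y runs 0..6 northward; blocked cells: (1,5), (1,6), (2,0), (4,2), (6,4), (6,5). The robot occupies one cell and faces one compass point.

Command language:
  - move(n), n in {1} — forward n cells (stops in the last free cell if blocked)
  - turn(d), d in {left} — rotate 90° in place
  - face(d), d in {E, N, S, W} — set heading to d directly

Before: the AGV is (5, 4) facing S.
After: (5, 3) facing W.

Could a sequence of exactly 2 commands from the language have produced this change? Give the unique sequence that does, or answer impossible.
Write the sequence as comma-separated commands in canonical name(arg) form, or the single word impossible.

move(1), face(W)

key: running face(W) before move(1) would end elsewhere — order is forced
begin: (5, 4) facing S
[1] after move(1): (5, 3) facing S
[2] after face(W): (5, 3) facing W
uniquely the one of 36 2-step routes that fits.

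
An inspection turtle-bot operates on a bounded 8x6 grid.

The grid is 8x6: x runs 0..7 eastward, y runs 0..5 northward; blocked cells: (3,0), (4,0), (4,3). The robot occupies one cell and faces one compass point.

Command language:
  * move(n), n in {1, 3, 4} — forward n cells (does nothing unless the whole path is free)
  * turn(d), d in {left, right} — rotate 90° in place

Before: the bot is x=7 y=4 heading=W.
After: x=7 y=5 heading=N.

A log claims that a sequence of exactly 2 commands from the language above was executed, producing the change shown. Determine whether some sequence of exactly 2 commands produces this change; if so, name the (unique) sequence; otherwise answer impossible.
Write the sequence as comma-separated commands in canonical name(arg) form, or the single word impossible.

turn(right), move(1)

key: running move(1) before turn(right) would end elsewhere — order is forced
from: x=7 y=4 heading=W
[1] after turn(right): x=7 y=4 heading=N
[2] after move(1): x=7 y=5 heading=N
no other 2-command option fits: unique.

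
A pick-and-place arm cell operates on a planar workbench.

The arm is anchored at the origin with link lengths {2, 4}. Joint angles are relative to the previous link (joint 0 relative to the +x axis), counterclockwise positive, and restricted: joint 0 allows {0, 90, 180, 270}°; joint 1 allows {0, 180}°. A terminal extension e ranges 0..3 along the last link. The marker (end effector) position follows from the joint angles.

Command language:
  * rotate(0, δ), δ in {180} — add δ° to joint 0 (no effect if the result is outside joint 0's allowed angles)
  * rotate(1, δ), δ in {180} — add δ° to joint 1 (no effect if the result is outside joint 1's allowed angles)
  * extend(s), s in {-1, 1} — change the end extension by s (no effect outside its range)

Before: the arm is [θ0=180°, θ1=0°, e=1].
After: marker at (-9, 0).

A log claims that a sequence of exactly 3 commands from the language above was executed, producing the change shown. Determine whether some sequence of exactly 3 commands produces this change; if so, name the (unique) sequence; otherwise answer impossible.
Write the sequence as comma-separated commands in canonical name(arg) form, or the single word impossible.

start: [θ0=180°, θ1=0°, e=1]
t=1 extend(1) ⇒ [θ0=180°, θ1=0°, e=2]
t=2 extend(1) ⇒ [θ0=180°, θ1=0°, e=3]
t=3 extend(1) ⇒ [θ0=180°, θ1=0°, e=3]
all 64 alternatives checked — unique.

extend(1), extend(1), extend(1)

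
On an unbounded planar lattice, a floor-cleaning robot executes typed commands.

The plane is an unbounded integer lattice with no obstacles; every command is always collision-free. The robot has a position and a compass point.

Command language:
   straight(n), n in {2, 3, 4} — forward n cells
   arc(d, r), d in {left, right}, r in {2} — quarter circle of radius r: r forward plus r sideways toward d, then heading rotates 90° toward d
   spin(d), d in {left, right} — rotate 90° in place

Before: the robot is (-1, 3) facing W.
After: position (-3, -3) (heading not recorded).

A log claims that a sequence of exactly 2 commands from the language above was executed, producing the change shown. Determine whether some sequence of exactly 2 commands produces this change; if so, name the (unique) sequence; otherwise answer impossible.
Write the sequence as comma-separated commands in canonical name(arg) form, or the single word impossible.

arc(left, 2), straight(4)

key: running straight(4) before arc(left, 2) would end elsewhere — order is forced
start: (-1, 3) facing W
1. arc(left, 2) → (-3, 1) facing S
2. straight(4) → (-3, -3) facing S
all 49 alternatives checked — unique.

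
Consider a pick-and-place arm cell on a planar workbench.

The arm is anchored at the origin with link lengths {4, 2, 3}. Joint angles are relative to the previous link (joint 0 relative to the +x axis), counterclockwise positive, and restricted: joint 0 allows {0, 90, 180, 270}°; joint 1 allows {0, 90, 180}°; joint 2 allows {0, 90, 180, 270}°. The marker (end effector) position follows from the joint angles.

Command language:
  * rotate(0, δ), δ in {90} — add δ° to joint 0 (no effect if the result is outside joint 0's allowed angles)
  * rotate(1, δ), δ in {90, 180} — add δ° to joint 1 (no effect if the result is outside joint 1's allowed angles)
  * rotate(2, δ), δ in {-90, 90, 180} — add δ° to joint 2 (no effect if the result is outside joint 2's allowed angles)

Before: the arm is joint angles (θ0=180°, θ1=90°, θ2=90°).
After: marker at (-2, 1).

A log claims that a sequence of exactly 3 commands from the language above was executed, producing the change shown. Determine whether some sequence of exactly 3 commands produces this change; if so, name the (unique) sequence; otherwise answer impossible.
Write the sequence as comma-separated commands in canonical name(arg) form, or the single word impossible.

start: joint angles (θ0=180°, θ1=90°, θ2=90°)
1. rotate(0, 90) → joint angles (θ0=270°, θ1=90°, θ2=90°)
2. rotate(0, 90) → joint angles (θ0=0°, θ1=90°, θ2=90°)
3. rotate(0, 90) → joint angles (θ0=90°, θ1=90°, θ2=90°)
no rival 3-sequence matches.

rotate(0, 90), rotate(0, 90), rotate(0, 90)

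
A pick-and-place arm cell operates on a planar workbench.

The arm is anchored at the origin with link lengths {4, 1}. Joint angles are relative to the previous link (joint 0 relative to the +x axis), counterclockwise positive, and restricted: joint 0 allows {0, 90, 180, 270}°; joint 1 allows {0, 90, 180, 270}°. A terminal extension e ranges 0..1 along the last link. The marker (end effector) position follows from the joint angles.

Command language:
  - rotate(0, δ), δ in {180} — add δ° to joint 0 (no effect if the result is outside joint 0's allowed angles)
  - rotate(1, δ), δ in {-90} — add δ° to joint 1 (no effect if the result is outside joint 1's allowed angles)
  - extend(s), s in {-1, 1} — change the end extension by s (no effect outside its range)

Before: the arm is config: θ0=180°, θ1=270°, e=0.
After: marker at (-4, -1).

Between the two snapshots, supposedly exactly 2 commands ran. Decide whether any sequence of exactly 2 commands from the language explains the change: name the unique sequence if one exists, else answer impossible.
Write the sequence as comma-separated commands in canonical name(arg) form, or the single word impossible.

rotate(1, -90), rotate(1, -90)

from: config: θ0=180°, θ1=270°, e=0
1. rotate(1, -90) → config: θ0=180°, θ1=180°, e=0
2. rotate(1, -90) → config: θ0=180°, θ1=90°, e=0
all 16 alternatives checked — unique.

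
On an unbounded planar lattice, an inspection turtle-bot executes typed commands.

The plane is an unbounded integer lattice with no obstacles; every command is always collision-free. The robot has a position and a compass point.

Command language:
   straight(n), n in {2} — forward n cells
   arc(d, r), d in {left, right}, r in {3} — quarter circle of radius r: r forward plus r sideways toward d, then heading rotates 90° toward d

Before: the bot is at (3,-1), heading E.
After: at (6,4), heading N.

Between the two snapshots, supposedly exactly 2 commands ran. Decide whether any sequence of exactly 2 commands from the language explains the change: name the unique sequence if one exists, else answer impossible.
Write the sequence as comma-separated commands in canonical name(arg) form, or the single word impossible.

arc(left, 3), straight(2)

key: running straight(2) before arc(left, 3) would end elsewhere — order is forced
t0: at (3,-1), heading E
[1] after arc(left, 3): at (6,2), heading N
[2] after straight(2): at (6,4), heading N
uniquely the one of 9 2-step routes that fits.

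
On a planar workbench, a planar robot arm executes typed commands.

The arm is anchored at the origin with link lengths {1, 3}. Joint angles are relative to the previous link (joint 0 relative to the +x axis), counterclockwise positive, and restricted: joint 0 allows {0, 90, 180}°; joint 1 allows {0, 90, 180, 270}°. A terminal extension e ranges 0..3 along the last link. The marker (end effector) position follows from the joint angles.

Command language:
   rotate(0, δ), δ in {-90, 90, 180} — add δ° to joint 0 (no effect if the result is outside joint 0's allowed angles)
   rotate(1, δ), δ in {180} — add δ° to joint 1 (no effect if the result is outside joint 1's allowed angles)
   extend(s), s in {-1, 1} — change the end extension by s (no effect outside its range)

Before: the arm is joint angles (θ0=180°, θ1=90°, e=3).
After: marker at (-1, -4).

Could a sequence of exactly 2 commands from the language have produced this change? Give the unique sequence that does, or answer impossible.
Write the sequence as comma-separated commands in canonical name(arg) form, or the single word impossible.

from: joint angles (θ0=180°, θ1=90°, e=3)
[1] after extend(-1): joint angles (θ0=180°, θ1=90°, e=2)
[2] after extend(-1): joint angles (θ0=180°, θ1=90°, e=1)
all 36 alternatives checked — unique.

extend(-1), extend(-1)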